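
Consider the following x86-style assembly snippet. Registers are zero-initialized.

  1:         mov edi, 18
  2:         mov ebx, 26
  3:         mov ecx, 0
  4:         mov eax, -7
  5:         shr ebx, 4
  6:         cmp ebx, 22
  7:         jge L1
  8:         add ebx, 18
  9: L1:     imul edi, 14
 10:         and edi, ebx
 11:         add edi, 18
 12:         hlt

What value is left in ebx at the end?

19

mov edi, 18 → edi=18
mov ebx, 26 → ebx=26
mov ecx, 0 → ecx=0
mov eax, -7 → eax=-7
shr ebx, 4 → ebx=26>>4=1
cmp ebx, 22  (cmp 1,22)
jge L1: not taken
add ebx, 18 → ebx=1+18=19
imul edi, 14 → edi=18*14=252
and edi, ebx → edi=252&19=16
add edi, 18 → edi=16+18=34
halt.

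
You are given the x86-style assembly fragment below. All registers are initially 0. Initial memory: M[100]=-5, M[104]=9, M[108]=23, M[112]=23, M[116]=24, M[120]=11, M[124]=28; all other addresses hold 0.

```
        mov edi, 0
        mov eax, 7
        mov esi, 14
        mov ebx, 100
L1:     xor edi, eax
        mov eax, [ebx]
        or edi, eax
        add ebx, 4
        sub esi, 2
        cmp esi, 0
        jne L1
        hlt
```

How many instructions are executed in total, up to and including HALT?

54

mov edi, 0 → edi=0
mov eax, 7 → eax=7
mov esi, 14 → esi=14
mov ebx, 100 → ebx=100
xor edi, eax → edi=0^7=7
mov eax, [ebx] → eax=M[100]=-5
or edi, eax → edi=7|(-5)=-1
add ebx, 4 → ebx=100+4=104
sub esi, 2 → esi=14-2=12
cmp esi, 0  (cmp 12,0)
jne L1: taken
xor edi, eax → edi=(-1)^(-5)=4
mov eax, [ebx] → eax=M[104]=9
or edi, eax → edi=4|9=13
add ebx, 4 → ebx=104+4=108
sub esi, 2 → esi=12-2=10
cmp esi, 0  (cmp 10,0)
jne L1: taken
xor edi, eax → edi=13^9=4
mov eax, [ebx] → eax=M[108]=23
or edi, eax → edi=4|23=23
add ebx, 4 → ebx=108+4=112
sub esi, 2 → esi=10-2=8
cmp esi, 0  (cmp 8,0)
jne L1: taken
xor edi, eax → edi=23^23=0
mov eax, [ebx] → eax=M[112]=23
or edi, eax → edi=0|23=23
add ebx, 4 → ebx=112+4=116
sub esi, 2 → esi=8-2=6
cmp esi, 0  (cmp 6,0)
jne L1: taken
xor edi, eax → edi=23^23=0
mov eax, [ebx] → eax=M[116]=24
or edi, eax → edi=0|24=24
add ebx, 4 → ebx=116+4=120
sub esi, 2 → esi=6-2=4
cmp esi, 0  (cmp 4,0)
jne L1: taken
xor edi, eax → edi=24^24=0
mov eax, [ebx] → eax=M[120]=11
or edi, eax → edi=0|11=11
add ebx, 4 → ebx=120+4=124
sub esi, 2 → esi=4-2=2
cmp esi, 0  (cmp 2,0)
jne L1: taken
xor edi, eax → edi=11^11=0
mov eax, [ebx] → eax=M[124]=28
or edi, eax → edi=0|28=28
add ebx, 4 → ebx=124+4=128
sub esi, 2 → esi=2-2=0
cmp esi, 0  (cmp 0,0)
jne L1: not taken
halt.
Total executed instructions: 54.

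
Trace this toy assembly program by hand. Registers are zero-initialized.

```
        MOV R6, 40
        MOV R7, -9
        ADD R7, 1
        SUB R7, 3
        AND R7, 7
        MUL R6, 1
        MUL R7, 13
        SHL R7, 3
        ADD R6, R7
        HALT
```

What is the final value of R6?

after MOV R6, 40: R6=40
after MOV R7, -9: R7=-9
after ADD R7, 1: R7=(-9)+1=-8
after SUB R7, 3: R7=(-8)-3=-11
after AND R7, 7: R7=(-11)&7=5
after MUL R6, 1: R6=40*1=40
after MUL R7, 13: R7=5*13=65
after SHL R7, 3: R7=65<<3=520
after ADD R6, R7: R6=40+520=560
halt.

560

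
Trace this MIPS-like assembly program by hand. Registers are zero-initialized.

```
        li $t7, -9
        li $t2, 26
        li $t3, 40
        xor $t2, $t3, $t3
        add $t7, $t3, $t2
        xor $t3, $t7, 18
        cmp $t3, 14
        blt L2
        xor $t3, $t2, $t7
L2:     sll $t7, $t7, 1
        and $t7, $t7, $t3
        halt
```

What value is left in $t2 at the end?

$t7=-9
$t2=26
$t3=40
$t2=40^40=0
$t7=40+0=40
$t3=40^18=58
cmp $t3, 14  (cmp 58,14)
blt L2: not taken
$t3=0^40=40
$t7=40<<1=80
$t7=80&40=0
halt.

0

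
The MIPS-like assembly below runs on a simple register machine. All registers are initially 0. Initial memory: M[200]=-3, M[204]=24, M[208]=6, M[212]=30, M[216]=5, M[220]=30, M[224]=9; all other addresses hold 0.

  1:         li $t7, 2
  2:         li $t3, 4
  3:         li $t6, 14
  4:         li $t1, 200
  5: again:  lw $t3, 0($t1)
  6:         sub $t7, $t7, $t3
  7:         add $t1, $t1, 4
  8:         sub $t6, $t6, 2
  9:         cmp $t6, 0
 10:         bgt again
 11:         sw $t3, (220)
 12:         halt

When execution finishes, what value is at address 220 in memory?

after li $t7, 2: $t7=2
after li $t3, 4: $t3=4
after li $t6, 14: $t6=14
after li $t1, 200: $t1=200
after lw $t3, 0($t1): $t3=M[200]=-3
after sub $t7, $t7, $t3: $t7=2-(-3)=5
after add $t1, $t1, 4: $t1=200+4=204
after sub $t6, $t6, 2: $t6=14-2=12
cmp $t6, 0  (cmp 12,0)
bgt again: taken
after lw $t3, 0($t1): $t3=M[204]=24
after sub $t7, $t7, $t3: $t7=5-24=-19
after add $t1, $t1, 4: $t1=204+4=208
after sub $t6, $t6, 2: $t6=12-2=10
cmp $t6, 0  (cmp 10,0)
bgt again: taken
after lw $t3, 0($t1): $t3=M[208]=6
after sub $t7, $t7, $t3: $t7=(-19)-6=-25
after add $t1, $t1, 4: $t1=208+4=212
after sub $t6, $t6, 2: $t6=10-2=8
cmp $t6, 0  (cmp 8,0)
bgt again: taken
after lw $t3, 0($t1): $t3=M[212]=30
after sub $t7, $t7, $t3: $t7=(-25)-30=-55
after add $t1, $t1, 4: $t1=212+4=216
after sub $t6, $t6, 2: $t6=8-2=6
cmp $t6, 0  (cmp 6,0)
bgt again: taken
after lw $t3, 0($t1): $t3=M[216]=5
after sub $t7, $t7, $t3: $t7=(-55)-5=-60
after add $t1, $t1, 4: $t1=216+4=220
after sub $t6, $t6, 2: $t6=6-2=4
cmp $t6, 0  (cmp 4,0)
bgt again: taken
after lw $t3, 0($t1): $t3=M[220]=30
after sub $t7, $t7, $t3: $t7=(-60)-30=-90
after add $t1, $t1, 4: $t1=220+4=224
after sub $t6, $t6, 2: $t6=4-2=2
cmp $t6, 0  (cmp 2,0)
bgt again: taken
after lw $t3, 0($t1): $t3=M[224]=9
after sub $t7, $t7, $t3: $t7=(-90)-9=-99
after add $t1, $t1, 4: $t1=224+4=228
after sub $t6, $t6, 2: $t6=2-2=0
cmp $t6, 0  (cmp 0,0)
bgt again: not taken
sw $t3, (220) → M[220]=9
halt.

9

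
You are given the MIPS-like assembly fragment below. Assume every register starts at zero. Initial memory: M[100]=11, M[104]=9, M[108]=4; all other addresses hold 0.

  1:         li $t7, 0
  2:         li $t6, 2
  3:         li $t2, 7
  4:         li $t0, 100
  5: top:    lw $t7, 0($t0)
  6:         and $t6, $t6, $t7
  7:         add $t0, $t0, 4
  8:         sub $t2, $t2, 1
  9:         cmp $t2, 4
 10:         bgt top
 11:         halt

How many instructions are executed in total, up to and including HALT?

23

after li $t7, 0: $t7=0
after li $t6, 2: $t6=2
after li $t2, 7: $t2=7
after li $t0, 100: $t0=100
after lw $t7, 0($t0): $t7=M[100]=11
after and $t6, $t6, $t7: $t6=2&11=2
after add $t0, $t0, 4: $t0=100+4=104
after sub $t2, $t2, 1: $t2=7-1=6
cmp $t2, 4  (cmp 6,4)
bgt top: taken
after lw $t7, 0($t0): $t7=M[104]=9
after and $t6, $t6, $t7: $t6=2&9=0
after add $t0, $t0, 4: $t0=104+4=108
after sub $t2, $t2, 1: $t2=6-1=5
cmp $t2, 4  (cmp 5,4)
bgt top: taken
after lw $t7, 0($t0): $t7=M[108]=4
after and $t6, $t6, $t7: $t6=0&4=0
after add $t0, $t0, 4: $t0=108+4=112
after sub $t2, $t2, 1: $t2=5-1=4
cmp $t2, 4  (cmp 4,4)
bgt top: not taken
halt.
Total executed instructions: 23.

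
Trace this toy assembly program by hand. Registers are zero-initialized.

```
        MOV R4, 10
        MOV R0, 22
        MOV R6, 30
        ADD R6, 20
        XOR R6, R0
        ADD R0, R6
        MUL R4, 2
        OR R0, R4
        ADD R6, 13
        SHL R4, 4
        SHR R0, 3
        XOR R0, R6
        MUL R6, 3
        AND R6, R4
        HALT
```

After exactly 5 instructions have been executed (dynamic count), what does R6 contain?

R4=10
R0=22
R6=30
R6=30+20=50
R6=50^22=36
After step 5: R6 = 36.

36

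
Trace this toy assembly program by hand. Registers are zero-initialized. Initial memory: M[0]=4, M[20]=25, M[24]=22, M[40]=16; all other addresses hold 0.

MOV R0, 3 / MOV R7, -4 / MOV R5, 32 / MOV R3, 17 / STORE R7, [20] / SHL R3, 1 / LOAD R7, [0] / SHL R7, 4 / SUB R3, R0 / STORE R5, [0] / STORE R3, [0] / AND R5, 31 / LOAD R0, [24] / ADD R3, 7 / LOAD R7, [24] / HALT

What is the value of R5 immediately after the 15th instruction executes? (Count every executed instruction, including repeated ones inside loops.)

R0=3
R7=-4
R5=32
R3=17
STORE R7, [20] → M[20]=-4
R3=17<<1=34
R7=M[0]=4
R7=4<<4=64
R3=34-3=31
STORE R5, [0] → M[0]=32
STORE R3, [0] → M[0]=31
R5=32&31=0
R0=M[24]=22
R3=31+7=38
R7=M[24]=22
After step 15: R5 = 0.

0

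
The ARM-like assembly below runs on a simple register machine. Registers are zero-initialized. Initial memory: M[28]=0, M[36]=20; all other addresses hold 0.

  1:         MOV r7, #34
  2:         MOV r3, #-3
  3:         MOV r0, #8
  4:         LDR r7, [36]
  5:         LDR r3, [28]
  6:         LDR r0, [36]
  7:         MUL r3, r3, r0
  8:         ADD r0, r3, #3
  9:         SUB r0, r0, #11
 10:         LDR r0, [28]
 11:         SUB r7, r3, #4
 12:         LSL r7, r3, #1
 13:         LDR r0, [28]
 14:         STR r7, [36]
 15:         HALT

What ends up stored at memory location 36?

0

after MOV r7, #34: r7=34
after MOV r3, #-3: r3=-3
after MOV r0, #8: r0=8
after LDR r7, [36]: r7=M[36]=20
after LDR r3, [28]: r3=M[28]=0
after LDR r0, [36]: r0=M[36]=20
after MUL r3, r3, r0: r3=0*20=0
after ADD r0, r3, #3: r0=0+3=3
after SUB r0, r0, #11: r0=3-11=-8
after LDR r0, [28]: r0=M[28]=0
after SUB r7, r3, #4: r7=0-4=-4
after LSL r7, r3, #1: r7=0<<1=0
after LDR r0, [28]: r0=M[28]=0
STR r7, [36] → M[36]=0
halt.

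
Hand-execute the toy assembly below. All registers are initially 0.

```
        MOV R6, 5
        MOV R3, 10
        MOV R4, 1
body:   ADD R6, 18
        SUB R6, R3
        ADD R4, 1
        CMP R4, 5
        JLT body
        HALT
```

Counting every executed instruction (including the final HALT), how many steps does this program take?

24

after MOV R6, 5: R6=5
after MOV R3, 10: R3=10
after MOV R4, 1: R4=1
after ADD R6, 18: R6=5+18=23
after SUB R6, R3: R6=23-10=13
after ADD R4, 1: R4=1+1=2
CMP R4, 5  (cmp 2,5)
JLT body: taken
after ADD R6, 18: R6=13+18=31
after SUB R6, R3: R6=31-10=21
after ADD R4, 1: R4=2+1=3
CMP R4, 5  (cmp 3,5)
JLT body: taken
after ADD R6, 18: R6=21+18=39
after SUB R6, R3: R6=39-10=29
after ADD R4, 1: R4=3+1=4
CMP R4, 5  (cmp 4,5)
JLT body: taken
after ADD R6, 18: R6=29+18=47
after SUB R6, R3: R6=47-10=37
after ADD R4, 1: R4=4+1=5
CMP R4, 5  (cmp 5,5)
JLT body: not taken
halt.
Total executed instructions: 24.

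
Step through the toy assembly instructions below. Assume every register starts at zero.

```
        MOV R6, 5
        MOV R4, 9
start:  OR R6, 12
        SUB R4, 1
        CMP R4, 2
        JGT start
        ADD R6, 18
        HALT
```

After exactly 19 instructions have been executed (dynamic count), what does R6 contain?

13

MOV R6, 5 → R6=5
MOV R4, 9 → R4=9
OR R6, 12 → R6=5|12=13
SUB R4, 1 → R4=9-1=8
CMP R4, 2  (cmp 8,2)
JGT start: taken
OR R6, 12 → R6=13|12=13
SUB R4, 1 → R4=8-1=7
CMP R4, 2  (cmp 7,2)
JGT start: taken
OR R6, 12 → R6=13|12=13
SUB R4, 1 → R4=7-1=6
CMP R4, 2  (cmp 6,2)
JGT start: taken
OR R6, 12 → R6=13|12=13
SUB R4, 1 → R4=6-1=5
CMP R4, 2  (cmp 5,2)
JGT start: taken
OR R6, 12 → R6=13|12=13
After step 19: R6 = 13.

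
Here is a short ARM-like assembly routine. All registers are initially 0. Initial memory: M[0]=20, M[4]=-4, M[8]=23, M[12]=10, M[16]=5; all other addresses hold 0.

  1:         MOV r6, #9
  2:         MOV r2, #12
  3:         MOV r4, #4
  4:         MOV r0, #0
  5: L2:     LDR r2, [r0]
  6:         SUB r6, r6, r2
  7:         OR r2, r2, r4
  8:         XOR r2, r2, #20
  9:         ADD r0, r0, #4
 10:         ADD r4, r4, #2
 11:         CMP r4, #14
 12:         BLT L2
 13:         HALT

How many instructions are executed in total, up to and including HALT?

45

r6=9
r2=12
r4=4
r0=0
r2=M[0]=20
r6=9-20=-11
r2=20|4=20
r2=20^20=0
r0=0+4=4
r4=4+2=6
CMP r4, #14  (cmp 6,14)
BLT L2: taken
r2=M[4]=-4
r6=(-11)-(-4)=-7
r2=(-4)|6=-2
r2=(-2)^20=-22
r0=4+4=8
r4=6+2=8
CMP r4, #14  (cmp 8,14)
BLT L2: taken
r2=M[8]=23
r6=(-7)-23=-30
r2=23|8=31
r2=31^20=11
r0=8+4=12
r4=8+2=10
CMP r4, #14  (cmp 10,14)
BLT L2: taken
r2=M[12]=10
r6=(-30)-10=-40
r2=10|10=10
r2=10^20=30
r0=12+4=16
r4=10+2=12
CMP r4, #14  (cmp 12,14)
BLT L2: taken
r2=M[16]=5
r6=(-40)-5=-45
r2=5|12=13
r2=13^20=25
r0=16+4=20
r4=12+2=14
CMP r4, #14  (cmp 14,14)
BLT L2: not taken
halt.
Total executed instructions: 45.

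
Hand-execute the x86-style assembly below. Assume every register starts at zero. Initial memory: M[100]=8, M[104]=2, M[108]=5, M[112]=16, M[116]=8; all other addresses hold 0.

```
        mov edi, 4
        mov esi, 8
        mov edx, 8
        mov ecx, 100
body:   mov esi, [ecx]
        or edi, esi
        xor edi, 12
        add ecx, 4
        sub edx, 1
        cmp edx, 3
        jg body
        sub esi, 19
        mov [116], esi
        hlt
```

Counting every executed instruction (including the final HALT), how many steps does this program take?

after mov edi, 4: edi=4
after mov esi, 8: esi=8
after mov edx, 8: edx=8
after mov ecx, 100: ecx=100
after mov esi, [ecx]: esi=M[100]=8
after or edi, esi: edi=4|8=12
after xor edi, 12: edi=12^12=0
after add ecx, 4: ecx=100+4=104
after sub edx, 1: edx=8-1=7
cmp edx, 3  (cmp 7,3)
jg body: taken
after mov esi, [ecx]: esi=M[104]=2
after or edi, esi: edi=0|2=2
after xor edi, 12: edi=2^12=14
after add ecx, 4: ecx=104+4=108
after sub edx, 1: edx=7-1=6
cmp edx, 3  (cmp 6,3)
jg body: taken
after mov esi, [ecx]: esi=M[108]=5
after or edi, esi: edi=14|5=15
after xor edi, 12: edi=15^12=3
after add ecx, 4: ecx=108+4=112
after sub edx, 1: edx=6-1=5
cmp edx, 3  (cmp 5,3)
jg body: taken
after mov esi, [ecx]: esi=M[112]=16
after or edi, esi: edi=3|16=19
after xor edi, 12: edi=19^12=31
after add ecx, 4: ecx=112+4=116
after sub edx, 1: edx=5-1=4
cmp edx, 3  (cmp 4,3)
jg body: taken
after mov esi, [ecx]: esi=M[116]=8
after or edi, esi: edi=31|8=31
after xor edi, 12: edi=31^12=19
after add ecx, 4: ecx=116+4=120
after sub edx, 1: edx=4-1=3
cmp edx, 3  (cmp 3,3)
jg body: not taken
after sub esi, 19: esi=8-19=-11
mov [116], esi → M[116]=-11
halt.
Total executed instructions: 42.

42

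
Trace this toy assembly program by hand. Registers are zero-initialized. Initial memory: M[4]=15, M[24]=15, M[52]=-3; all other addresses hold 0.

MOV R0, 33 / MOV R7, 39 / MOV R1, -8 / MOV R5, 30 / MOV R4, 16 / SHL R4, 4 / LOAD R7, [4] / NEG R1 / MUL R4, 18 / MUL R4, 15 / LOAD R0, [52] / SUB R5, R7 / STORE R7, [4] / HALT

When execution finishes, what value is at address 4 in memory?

15

after MOV R0, 33: R0=33
after MOV R7, 39: R7=39
after MOV R1, -8: R1=-8
after MOV R5, 30: R5=30
after MOV R4, 16: R4=16
after SHL R4, 4: R4=16<<4=256
after LOAD R7, [4]: R7=M[4]=15
after NEG R1: R1=-(-8)=8
after MUL R4, 18: R4=256*18=4608
after MUL R4, 15: R4=4608*15=69120
after LOAD R0, [52]: R0=M[52]=-3
after SUB R5, R7: R5=30-15=15
STORE R7, [4] → M[4]=15
halt.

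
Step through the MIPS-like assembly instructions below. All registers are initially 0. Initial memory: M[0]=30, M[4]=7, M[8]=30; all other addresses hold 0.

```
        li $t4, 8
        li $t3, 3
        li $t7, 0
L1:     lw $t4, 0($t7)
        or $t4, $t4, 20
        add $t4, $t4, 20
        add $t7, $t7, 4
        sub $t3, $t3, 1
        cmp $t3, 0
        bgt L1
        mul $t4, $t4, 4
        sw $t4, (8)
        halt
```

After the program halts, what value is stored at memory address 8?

li $t4, 8 → $t4=8
li $t3, 3 → $t3=3
li $t7, 0 → $t7=0
lw $t4, 0($t7) → $t4=M[0]=30
or $t4, $t4, 20 → $t4=30|20=30
add $t4, $t4, 20 → $t4=30+20=50
add $t7, $t7, 4 → $t7=0+4=4
sub $t3, $t3, 1 → $t3=3-1=2
cmp $t3, 0  (cmp 2,0)
bgt L1: taken
lw $t4, 0($t7) → $t4=M[4]=7
or $t4, $t4, 20 → $t4=7|20=23
add $t4, $t4, 20 → $t4=23+20=43
add $t7, $t7, 4 → $t7=4+4=8
sub $t3, $t3, 1 → $t3=2-1=1
cmp $t3, 0  (cmp 1,0)
bgt L1: taken
lw $t4, 0($t7) → $t4=M[8]=30
or $t4, $t4, 20 → $t4=30|20=30
add $t4, $t4, 20 → $t4=30+20=50
add $t7, $t7, 4 → $t7=8+4=12
sub $t3, $t3, 1 → $t3=1-1=0
cmp $t3, 0  (cmp 0,0)
bgt L1: not taken
mul $t4, $t4, 4 → $t4=50*4=200
sw $t4, (8) → M[8]=200
halt.

200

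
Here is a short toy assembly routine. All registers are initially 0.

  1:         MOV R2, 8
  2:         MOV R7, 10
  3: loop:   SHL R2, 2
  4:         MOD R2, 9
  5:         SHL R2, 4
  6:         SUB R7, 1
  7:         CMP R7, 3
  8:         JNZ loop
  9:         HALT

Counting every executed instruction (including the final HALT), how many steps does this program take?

45

MOV R2, 8 → R2=8
MOV R7, 10 → R7=10
SHL R2, 2 → R2=8<<2=32
MOD R2, 9 → R2=32%9=5
SHL R2, 4 → R2=5<<4=80
SUB R7, 1 → R7=10-1=9
CMP R7, 3  (cmp 9,3)
JNZ loop: taken
SHL R2, 2 → R2=80<<2=320
MOD R2, 9 → R2=320%9=5
SHL R2, 4 → R2=5<<4=80
SUB R7, 1 → R7=9-1=8
CMP R7, 3  (cmp 8,3)
JNZ loop: taken
SHL R2, 2 → R2=80<<2=320
MOD R2, 9 → R2=320%9=5
SHL R2, 4 → R2=5<<4=80
SUB R7, 1 → R7=8-1=7
CMP R7, 3  (cmp 7,3)
JNZ loop: taken
SHL R2, 2 → R2=80<<2=320
MOD R2, 9 → R2=320%9=5
SHL R2, 4 → R2=5<<4=80
SUB R7, 1 → R7=7-1=6
CMP R7, 3  (cmp 6,3)
JNZ loop: taken
SHL R2, 2 → R2=80<<2=320
MOD R2, 9 → R2=320%9=5
SHL R2, 4 → R2=5<<4=80
SUB R7, 1 → R7=6-1=5
CMP R7, 3  (cmp 5,3)
JNZ loop: taken
SHL R2, 2 → R2=80<<2=320
MOD R2, 9 → R2=320%9=5
SHL R2, 4 → R2=5<<4=80
SUB R7, 1 → R7=5-1=4
CMP R7, 3  (cmp 4,3)
JNZ loop: taken
SHL R2, 2 → R2=80<<2=320
MOD R2, 9 → R2=320%9=5
SHL R2, 4 → R2=5<<4=80
SUB R7, 1 → R7=4-1=3
CMP R7, 3  (cmp 3,3)
JNZ loop: not taken
halt.
Total executed instructions: 45.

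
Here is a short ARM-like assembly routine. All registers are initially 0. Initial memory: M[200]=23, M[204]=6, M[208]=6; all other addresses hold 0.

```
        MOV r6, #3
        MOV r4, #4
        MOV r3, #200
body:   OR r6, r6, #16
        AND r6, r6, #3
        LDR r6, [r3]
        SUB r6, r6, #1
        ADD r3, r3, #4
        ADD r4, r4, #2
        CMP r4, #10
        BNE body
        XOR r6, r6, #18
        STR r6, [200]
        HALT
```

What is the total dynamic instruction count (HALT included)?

r6=3
r4=4
r3=200
r6=3|16=19
r6=19&3=3
r6=M[200]=23
r6=23-1=22
r3=200+4=204
r4=4+2=6
CMP r4, #10  (cmp 6,10)
BNE body: taken
r6=22|16=22
r6=22&3=2
r6=M[204]=6
r6=6-1=5
r3=204+4=208
r4=6+2=8
CMP r4, #10  (cmp 8,10)
BNE body: taken
r6=5|16=21
r6=21&3=1
r6=M[208]=6
r6=6-1=5
r3=208+4=212
r4=8+2=10
CMP r4, #10  (cmp 10,10)
BNE body: not taken
r6=5^18=23
STR r6, [200] → M[200]=23
halt.
Total executed instructions: 30.

30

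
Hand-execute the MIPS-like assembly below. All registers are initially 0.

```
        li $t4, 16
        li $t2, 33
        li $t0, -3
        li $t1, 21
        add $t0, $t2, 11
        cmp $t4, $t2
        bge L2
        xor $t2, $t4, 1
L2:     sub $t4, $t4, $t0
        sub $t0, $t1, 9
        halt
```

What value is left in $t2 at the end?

after li $t4, 16: $t4=16
after li $t2, 33: $t2=33
after li $t0, -3: $t0=-3
after li $t1, 21: $t1=21
after add $t0, $t2, 11: $t0=33+11=44
cmp $t4, $t2  (cmp 16,33)
bge L2: not taken
after xor $t2, $t4, 1: $t2=16^1=17
after sub $t4, $t4, $t0: $t4=16-44=-28
after sub $t0, $t1, 9: $t0=21-9=12
halt.

17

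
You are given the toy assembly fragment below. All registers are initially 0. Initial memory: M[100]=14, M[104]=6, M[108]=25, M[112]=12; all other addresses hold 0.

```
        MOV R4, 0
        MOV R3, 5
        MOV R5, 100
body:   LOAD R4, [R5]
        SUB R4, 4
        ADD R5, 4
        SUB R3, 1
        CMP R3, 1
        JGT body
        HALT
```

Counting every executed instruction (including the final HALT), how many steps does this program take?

28

after MOV R4, 0: R4=0
after MOV R3, 5: R3=5
after MOV R5, 100: R5=100
after LOAD R4, [R5]: R4=M[100]=14
after SUB R4, 4: R4=14-4=10
after ADD R5, 4: R5=100+4=104
after SUB R3, 1: R3=5-1=4
CMP R3, 1  (cmp 4,1)
JGT body: taken
after LOAD R4, [R5]: R4=M[104]=6
after SUB R4, 4: R4=6-4=2
after ADD R5, 4: R5=104+4=108
after SUB R3, 1: R3=4-1=3
CMP R3, 1  (cmp 3,1)
JGT body: taken
after LOAD R4, [R5]: R4=M[108]=25
after SUB R4, 4: R4=25-4=21
after ADD R5, 4: R5=108+4=112
after SUB R3, 1: R3=3-1=2
CMP R3, 1  (cmp 2,1)
JGT body: taken
after LOAD R4, [R5]: R4=M[112]=12
after SUB R4, 4: R4=12-4=8
after ADD R5, 4: R5=112+4=116
after SUB R3, 1: R3=2-1=1
CMP R3, 1  (cmp 1,1)
JGT body: not taken
halt.
Total executed instructions: 28.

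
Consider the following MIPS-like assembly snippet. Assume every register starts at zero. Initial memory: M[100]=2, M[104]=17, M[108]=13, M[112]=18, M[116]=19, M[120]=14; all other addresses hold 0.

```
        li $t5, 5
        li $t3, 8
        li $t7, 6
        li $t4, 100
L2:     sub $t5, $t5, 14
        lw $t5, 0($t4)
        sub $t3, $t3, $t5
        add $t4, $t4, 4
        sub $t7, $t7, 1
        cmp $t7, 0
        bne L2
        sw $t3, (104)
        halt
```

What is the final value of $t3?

-75

$t5=5
$t3=8
$t7=6
$t4=100
$t5=5-14=-9
$t5=M[100]=2
$t3=8-2=6
$t4=100+4=104
$t7=6-1=5
cmp $t7, 0  (cmp 5,0)
bne L2: taken
$t5=2-14=-12
$t5=M[104]=17
$t3=6-17=-11
$t4=104+4=108
$t7=5-1=4
cmp $t7, 0  (cmp 4,0)
bne L2: taken
$t5=17-14=3
$t5=M[108]=13
$t3=(-11)-13=-24
$t4=108+4=112
$t7=4-1=3
cmp $t7, 0  (cmp 3,0)
bne L2: taken
$t5=13-14=-1
$t5=M[112]=18
$t3=(-24)-18=-42
$t4=112+4=116
$t7=3-1=2
cmp $t7, 0  (cmp 2,0)
bne L2: taken
$t5=18-14=4
$t5=M[116]=19
$t3=(-42)-19=-61
$t4=116+4=120
$t7=2-1=1
cmp $t7, 0  (cmp 1,0)
bne L2: taken
$t5=19-14=5
$t5=M[120]=14
$t3=(-61)-14=-75
$t4=120+4=124
$t7=1-1=0
cmp $t7, 0  (cmp 0,0)
bne L2: not taken
sw $t3, (104) → M[104]=-75
halt.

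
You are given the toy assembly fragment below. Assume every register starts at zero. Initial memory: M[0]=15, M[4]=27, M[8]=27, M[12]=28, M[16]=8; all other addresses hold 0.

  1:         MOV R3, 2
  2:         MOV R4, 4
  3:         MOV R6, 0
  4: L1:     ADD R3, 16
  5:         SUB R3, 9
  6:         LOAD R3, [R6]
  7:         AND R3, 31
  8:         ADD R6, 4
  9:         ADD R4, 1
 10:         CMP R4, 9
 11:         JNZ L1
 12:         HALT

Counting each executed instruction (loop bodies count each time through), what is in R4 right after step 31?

7

after MOV R3, 2: R3=2
after MOV R4, 4: R4=4
after MOV R6, 0: R6=0
after ADD R3, 16: R3=2+16=18
after SUB R3, 9: R3=18-9=9
after LOAD R3, [R6]: R3=M[0]=15
after AND R3, 31: R3=15&31=15
after ADD R6, 4: R6=0+4=4
after ADD R4, 1: R4=4+1=5
CMP R4, 9  (cmp 5,9)
JNZ L1: taken
after ADD R3, 16: R3=15+16=31
after SUB R3, 9: R3=31-9=22
after LOAD R3, [R6]: R3=M[4]=27
after AND R3, 31: R3=27&31=27
after ADD R6, 4: R6=4+4=8
after ADD R4, 1: R4=5+1=6
CMP R4, 9  (cmp 6,9)
JNZ L1: taken
after ADD R3, 16: R3=27+16=43
after SUB R3, 9: R3=43-9=34
after LOAD R3, [R6]: R3=M[8]=27
after AND R3, 31: R3=27&31=27
after ADD R6, 4: R6=8+4=12
after ADD R4, 1: R4=6+1=7
CMP R4, 9  (cmp 7,9)
JNZ L1: taken
after ADD R3, 16: R3=27+16=43
after SUB R3, 9: R3=43-9=34
after LOAD R3, [R6]: R3=M[12]=28
after AND R3, 31: R3=28&31=28
After step 31: R4 = 7.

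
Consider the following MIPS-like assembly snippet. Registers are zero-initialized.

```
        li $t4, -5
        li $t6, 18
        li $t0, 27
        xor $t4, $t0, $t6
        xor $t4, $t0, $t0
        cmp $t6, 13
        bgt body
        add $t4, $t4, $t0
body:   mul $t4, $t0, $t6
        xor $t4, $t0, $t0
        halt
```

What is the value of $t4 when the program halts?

$t4=-5
$t6=18
$t0=27
$t4=27^18=9
$t4=27^27=0
cmp $t6, 13  (cmp 18,13)
bgt body: taken
$t4=27*18=486
$t4=27^27=0
halt.

0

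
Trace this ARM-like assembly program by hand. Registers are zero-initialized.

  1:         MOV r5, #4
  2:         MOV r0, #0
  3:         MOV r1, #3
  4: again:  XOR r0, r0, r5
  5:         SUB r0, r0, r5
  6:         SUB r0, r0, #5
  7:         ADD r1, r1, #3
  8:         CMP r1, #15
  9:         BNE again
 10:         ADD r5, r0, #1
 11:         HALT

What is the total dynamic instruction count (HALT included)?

r5=4
r0=0
r1=3
r0=0^4=4
r0=4-4=0
r0=0-5=-5
r1=3+3=6
CMP r1, #15  (cmp 6,15)
BNE again: taken
r0=(-5)^4=-1
r0=(-1)-4=-5
r0=(-5)-5=-10
r1=6+3=9
CMP r1, #15  (cmp 9,15)
BNE again: taken
r0=(-10)^4=-14
r0=(-14)-4=-18
r0=(-18)-5=-23
r1=9+3=12
CMP r1, #15  (cmp 12,15)
BNE again: taken
r0=(-23)^4=-19
r0=(-19)-4=-23
r0=(-23)-5=-28
r1=12+3=15
CMP r1, #15  (cmp 15,15)
BNE again: not taken
r5=(-28)+1=-27
halt.
Total executed instructions: 29.

29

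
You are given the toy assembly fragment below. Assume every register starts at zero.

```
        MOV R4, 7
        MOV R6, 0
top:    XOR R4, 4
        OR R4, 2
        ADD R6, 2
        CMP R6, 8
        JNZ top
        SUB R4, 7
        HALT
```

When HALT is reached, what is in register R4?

R4=7
R6=0
R4=7^4=3
R4=3|2=3
R6=0+2=2
CMP R6, 8  (cmp 2,8)
JNZ top: taken
R4=3^4=7
R4=7|2=7
R6=2+2=4
CMP R6, 8  (cmp 4,8)
JNZ top: taken
R4=7^4=3
R4=3|2=3
R6=4+2=6
CMP R6, 8  (cmp 6,8)
JNZ top: taken
R4=3^4=7
R4=7|2=7
R6=6+2=8
CMP R6, 8  (cmp 8,8)
JNZ top: not taken
R4=7-7=0
halt.

0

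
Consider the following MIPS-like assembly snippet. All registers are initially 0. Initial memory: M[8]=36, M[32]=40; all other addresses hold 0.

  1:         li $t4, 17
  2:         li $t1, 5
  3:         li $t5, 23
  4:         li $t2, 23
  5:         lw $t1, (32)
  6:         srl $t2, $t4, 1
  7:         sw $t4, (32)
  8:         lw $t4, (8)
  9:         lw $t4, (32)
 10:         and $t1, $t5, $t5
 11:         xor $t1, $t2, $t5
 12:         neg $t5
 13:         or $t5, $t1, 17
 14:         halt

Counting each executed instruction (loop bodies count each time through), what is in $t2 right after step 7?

li $t4, 17 → $t4=17
li $t1, 5 → $t1=5
li $t5, 23 → $t5=23
li $t2, 23 → $t2=23
lw $t1, (32) → $t1=M[32]=40
srl $t2, $t4, 1 → $t2=17>>1=8
sw $t4, (32) → M[32]=17
After step 7: $t2 = 8.

8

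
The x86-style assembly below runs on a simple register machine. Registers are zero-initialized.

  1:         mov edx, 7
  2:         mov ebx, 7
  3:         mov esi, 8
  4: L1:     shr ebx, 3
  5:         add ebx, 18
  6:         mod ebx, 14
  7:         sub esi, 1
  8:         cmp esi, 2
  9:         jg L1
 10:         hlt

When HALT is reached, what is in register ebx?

after mov edx, 7: edx=7
after mov ebx, 7: ebx=7
after mov esi, 8: esi=8
after shr ebx, 3: ebx=7>>3=0
after add ebx, 18: ebx=0+18=18
after mod ebx, 14: ebx=18%14=4
after sub esi, 1: esi=8-1=7
cmp esi, 2  (cmp 7,2)
jg L1: taken
after shr ebx, 3: ebx=4>>3=0
after add ebx, 18: ebx=0+18=18
after mod ebx, 14: ebx=18%14=4
after sub esi, 1: esi=7-1=6
cmp esi, 2  (cmp 6,2)
jg L1: taken
after shr ebx, 3: ebx=4>>3=0
after add ebx, 18: ebx=0+18=18
after mod ebx, 14: ebx=18%14=4
after sub esi, 1: esi=6-1=5
cmp esi, 2  (cmp 5,2)
jg L1: taken
after shr ebx, 3: ebx=4>>3=0
after add ebx, 18: ebx=0+18=18
after mod ebx, 14: ebx=18%14=4
after sub esi, 1: esi=5-1=4
cmp esi, 2  (cmp 4,2)
jg L1: taken
after shr ebx, 3: ebx=4>>3=0
after add ebx, 18: ebx=0+18=18
after mod ebx, 14: ebx=18%14=4
after sub esi, 1: esi=4-1=3
cmp esi, 2  (cmp 3,2)
jg L1: taken
after shr ebx, 3: ebx=4>>3=0
after add ebx, 18: ebx=0+18=18
after mod ebx, 14: ebx=18%14=4
after sub esi, 1: esi=3-1=2
cmp esi, 2  (cmp 2,2)
jg L1: not taken
halt.

4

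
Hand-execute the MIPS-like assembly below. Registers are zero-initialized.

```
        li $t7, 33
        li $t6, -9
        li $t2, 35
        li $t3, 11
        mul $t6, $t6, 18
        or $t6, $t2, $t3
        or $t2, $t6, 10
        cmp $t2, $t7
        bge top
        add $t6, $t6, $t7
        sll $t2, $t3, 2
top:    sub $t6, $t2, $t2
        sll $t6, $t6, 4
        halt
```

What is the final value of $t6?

after li $t7, 33: $t7=33
after li $t6, -9: $t6=-9
after li $t2, 35: $t2=35
after li $t3, 11: $t3=11
after mul $t6, $t6, 18: $t6=(-9)*18=-162
after or $t6, $t2, $t3: $t6=35|11=43
after or $t2, $t6, 10: $t2=43|10=43
cmp $t2, $t7  (cmp 43,33)
bge top: taken
after sub $t6, $t2, $t2: $t6=43-43=0
after sll $t6, $t6, 4: $t6=0<<4=0
halt.

0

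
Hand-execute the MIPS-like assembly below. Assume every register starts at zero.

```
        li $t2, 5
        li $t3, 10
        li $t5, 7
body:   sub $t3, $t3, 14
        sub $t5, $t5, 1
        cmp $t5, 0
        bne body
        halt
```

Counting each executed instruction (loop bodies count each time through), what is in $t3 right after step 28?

-88

li $t2, 5 → $t2=5
li $t3, 10 → $t3=10
li $t5, 7 → $t5=7
sub $t3, $t3, 14 → $t3=10-14=-4
sub $t5, $t5, 1 → $t5=7-1=6
cmp $t5, 0  (cmp 6,0)
bne body: taken
sub $t3, $t3, 14 → $t3=(-4)-14=-18
sub $t5, $t5, 1 → $t5=6-1=5
cmp $t5, 0  (cmp 5,0)
bne body: taken
sub $t3, $t3, 14 → $t3=(-18)-14=-32
sub $t5, $t5, 1 → $t5=5-1=4
cmp $t5, 0  (cmp 4,0)
bne body: taken
sub $t3, $t3, 14 → $t3=(-32)-14=-46
sub $t5, $t5, 1 → $t5=4-1=3
cmp $t5, 0  (cmp 3,0)
bne body: taken
sub $t3, $t3, 14 → $t3=(-46)-14=-60
sub $t5, $t5, 1 → $t5=3-1=2
cmp $t5, 0  (cmp 2,0)
bne body: taken
sub $t3, $t3, 14 → $t3=(-60)-14=-74
sub $t5, $t5, 1 → $t5=2-1=1
cmp $t5, 0  (cmp 1,0)
bne body: taken
sub $t3, $t3, 14 → $t3=(-74)-14=-88
After step 28: $t3 = -88.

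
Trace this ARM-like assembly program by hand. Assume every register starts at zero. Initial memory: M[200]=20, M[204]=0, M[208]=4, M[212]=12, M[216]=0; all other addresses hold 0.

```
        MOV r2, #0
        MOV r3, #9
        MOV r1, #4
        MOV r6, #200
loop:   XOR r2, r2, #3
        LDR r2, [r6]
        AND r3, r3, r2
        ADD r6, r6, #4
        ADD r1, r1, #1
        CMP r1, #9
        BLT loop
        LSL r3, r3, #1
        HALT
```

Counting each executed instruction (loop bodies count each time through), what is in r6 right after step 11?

204

after MOV r2, #0: r2=0
after MOV r3, #9: r3=9
after MOV r1, #4: r1=4
after MOV r6, #200: r6=200
after XOR r2, r2, #3: r2=0^3=3
after LDR r2, [r6]: r2=M[200]=20
after AND r3, r3, r2: r3=9&20=0
after ADD r6, r6, #4: r6=200+4=204
after ADD r1, r1, #1: r1=4+1=5
CMP r1, #9  (cmp 5,9)
BLT loop: taken
After step 11: r6 = 204.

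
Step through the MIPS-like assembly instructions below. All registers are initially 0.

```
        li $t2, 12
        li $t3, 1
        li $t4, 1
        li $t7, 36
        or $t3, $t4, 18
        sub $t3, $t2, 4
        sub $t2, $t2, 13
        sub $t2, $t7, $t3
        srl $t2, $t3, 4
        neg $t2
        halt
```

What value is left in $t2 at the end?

0

after li $t2, 12: $t2=12
after li $t3, 1: $t3=1
after li $t4, 1: $t4=1
after li $t7, 36: $t7=36
after or $t3, $t4, 18: $t3=1|18=19
after sub $t3, $t2, 4: $t3=12-4=8
after sub $t2, $t2, 13: $t2=12-13=-1
after sub $t2, $t7, $t3: $t2=36-8=28
after srl $t2, $t3, 4: $t2=8>>4=0
after neg $t2: $t2=-(0)=0
halt.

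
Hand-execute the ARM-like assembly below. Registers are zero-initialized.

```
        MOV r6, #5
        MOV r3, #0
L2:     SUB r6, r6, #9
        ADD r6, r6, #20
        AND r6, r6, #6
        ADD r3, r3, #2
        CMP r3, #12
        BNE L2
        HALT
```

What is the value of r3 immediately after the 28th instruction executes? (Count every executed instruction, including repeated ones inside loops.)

8

after MOV r6, #5: r6=5
after MOV r3, #0: r3=0
after SUB r6, r6, #9: r6=5-9=-4
after ADD r6, r6, #20: r6=(-4)+20=16
after AND r6, r6, #6: r6=16&6=0
after ADD r3, r3, #2: r3=0+2=2
CMP r3, #12  (cmp 2,12)
BNE L2: taken
after SUB r6, r6, #9: r6=0-9=-9
after ADD r6, r6, #20: r6=(-9)+20=11
after AND r6, r6, #6: r6=11&6=2
after ADD r3, r3, #2: r3=2+2=4
CMP r3, #12  (cmp 4,12)
BNE L2: taken
after SUB r6, r6, #9: r6=2-9=-7
after ADD r6, r6, #20: r6=(-7)+20=13
after AND r6, r6, #6: r6=13&6=4
after ADD r3, r3, #2: r3=4+2=6
CMP r3, #12  (cmp 6,12)
BNE L2: taken
after SUB r6, r6, #9: r6=4-9=-5
after ADD r6, r6, #20: r6=(-5)+20=15
after AND r6, r6, #6: r6=15&6=6
after ADD r3, r3, #2: r3=6+2=8
CMP r3, #12  (cmp 8,12)
BNE L2: taken
after SUB r6, r6, #9: r6=6-9=-3
after ADD r6, r6, #20: r6=(-3)+20=17
After step 28: r3 = 8.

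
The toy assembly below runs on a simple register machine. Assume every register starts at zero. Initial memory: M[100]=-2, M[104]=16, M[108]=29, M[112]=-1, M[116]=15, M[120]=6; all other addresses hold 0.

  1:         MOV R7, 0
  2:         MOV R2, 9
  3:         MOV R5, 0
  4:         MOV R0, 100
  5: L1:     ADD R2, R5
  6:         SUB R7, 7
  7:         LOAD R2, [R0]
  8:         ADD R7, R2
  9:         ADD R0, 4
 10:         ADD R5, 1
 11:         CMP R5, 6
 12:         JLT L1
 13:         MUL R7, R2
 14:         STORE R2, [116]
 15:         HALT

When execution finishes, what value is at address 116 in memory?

after MOV R7, 0: R7=0
after MOV R2, 9: R2=9
after MOV R5, 0: R5=0
after MOV R0, 100: R0=100
after ADD R2, R5: R2=9+0=9
after SUB R7, 7: R7=0-7=-7
after LOAD R2, [R0]: R2=M[100]=-2
after ADD R7, R2: R7=(-7)+(-2)=-9
after ADD R0, 4: R0=100+4=104
after ADD R5, 1: R5=0+1=1
CMP R5, 6  (cmp 1,6)
JLT L1: taken
after ADD R2, R5: R2=(-2)+1=-1
after SUB R7, 7: R7=(-9)-7=-16
after LOAD R2, [R0]: R2=M[104]=16
after ADD R7, R2: R7=(-16)+16=0
after ADD R0, 4: R0=104+4=108
after ADD R5, 1: R5=1+1=2
CMP R5, 6  (cmp 2,6)
JLT L1: taken
after ADD R2, R5: R2=16+2=18
after SUB R7, 7: R7=0-7=-7
after LOAD R2, [R0]: R2=M[108]=29
after ADD R7, R2: R7=(-7)+29=22
after ADD R0, 4: R0=108+4=112
after ADD R5, 1: R5=2+1=3
CMP R5, 6  (cmp 3,6)
JLT L1: taken
after ADD R2, R5: R2=29+3=32
after SUB R7, 7: R7=22-7=15
after LOAD R2, [R0]: R2=M[112]=-1
after ADD R7, R2: R7=15+(-1)=14
after ADD R0, 4: R0=112+4=116
after ADD R5, 1: R5=3+1=4
CMP R5, 6  (cmp 4,6)
JLT L1: taken
after ADD R2, R5: R2=(-1)+4=3
after SUB R7, 7: R7=14-7=7
after LOAD R2, [R0]: R2=M[116]=15
after ADD R7, R2: R7=7+15=22
after ADD R0, 4: R0=116+4=120
after ADD R5, 1: R5=4+1=5
CMP R5, 6  (cmp 5,6)
JLT L1: taken
after ADD R2, R5: R2=15+5=20
after SUB R7, 7: R7=22-7=15
after LOAD R2, [R0]: R2=M[120]=6
after ADD R7, R2: R7=15+6=21
after ADD R0, 4: R0=120+4=124
after ADD R5, 1: R5=5+1=6
CMP R5, 6  (cmp 6,6)
JLT L1: not taken
after MUL R7, R2: R7=21*6=126
STORE R2, [116] → M[116]=6
halt.

6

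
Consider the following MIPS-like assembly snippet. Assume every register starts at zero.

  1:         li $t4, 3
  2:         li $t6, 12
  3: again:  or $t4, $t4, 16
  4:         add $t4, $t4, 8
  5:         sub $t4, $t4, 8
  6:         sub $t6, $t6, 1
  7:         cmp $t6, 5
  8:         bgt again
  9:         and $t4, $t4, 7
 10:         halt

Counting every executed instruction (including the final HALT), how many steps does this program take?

46

$t4=3
$t6=12
$t4=3|16=19
$t4=19+8=27
$t4=27-8=19
$t6=12-1=11
cmp $t6, 5  (cmp 11,5)
bgt again: taken
$t4=19|16=19
$t4=19+8=27
$t4=27-8=19
$t6=11-1=10
cmp $t6, 5  (cmp 10,5)
bgt again: taken
$t4=19|16=19
$t4=19+8=27
$t4=27-8=19
$t6=10-1=9
cmp $t6, 5  (cmp 9,5)
bgt again: taken
$t4=19|16=19
$t4=19+8=27
$t4=27-8=19
$t6=9-1=8
cmp $t6, 5  (cmp 8,5)
bgt again: taken
$t4=19|16=19
$t4=19+8=27
$t4=27-8=19
$t6=8-1=7
cmp $t6, 5  (cmp 7,5)
bgt again: taken
$t4=19|16=19
$t4=19+8=27
$t4=27-8=19
$t6=7-1=6
cmp $t6, 5  (cmp 6,5)
bgt again: taken
$t4=19|16=19
$t4=19+8=27
$t4=27-8=19
$t6=6-1=5
cmp $t6, 5  (cmp 5,5)
bgt again: not taken
$t4=19&7=3
halt.
Total executed instructions: 46.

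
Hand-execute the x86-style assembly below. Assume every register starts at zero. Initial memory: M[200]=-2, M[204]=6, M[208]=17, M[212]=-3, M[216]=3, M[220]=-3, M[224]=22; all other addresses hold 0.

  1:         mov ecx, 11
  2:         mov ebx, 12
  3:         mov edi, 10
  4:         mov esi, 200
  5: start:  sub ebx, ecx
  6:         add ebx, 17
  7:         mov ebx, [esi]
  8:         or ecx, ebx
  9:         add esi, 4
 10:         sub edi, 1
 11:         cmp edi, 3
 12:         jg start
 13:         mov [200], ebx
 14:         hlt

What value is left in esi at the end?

228

after mov ecx, 11: ecx=11
after mov ebx, 12: ebx=12
after mov edi, 10: edi=10
after mov esi, 200: esi=200
after sub ebx, ecx: ebx=12-11=1
after add ebx, 17: ebx=1+17=18
after mov ebx, [esi]: ebx=M[200]=-2
after or ecx, ebx: ecx=11|(-2)=-1
after add esi, 4: esi=200+4=204
after sub edi, 1: edi=10-1=9
cmp edi, 3  (cmp 9,3)
jg start: taken
after sub ebx, ecx: ebx=(-2)-(-1)=-1
after add ebx, 17: ebx=(-1)+17=16
after mov ebx, [esi]: ebx=M[204]=6
after or ecx, ebx: ecx=(-1)|6=-1
after add esi, 4: esi=204+4=208
after sub edi, 1: edi=9-1=8
cmp edi, 3  (cmp 8,3)
jg start: taken
after sub ebx, ecx: ebx=6-(-1)=7
after add ebx, 17: ebx=7+17=24
after mov ebx, [esi]: ebx=M[208]=17
after or ecx, ebx: ecx=(-1)|17=-1
after add esi, 4: esi=208+4=212
after sub edi, 1: edi=8-1=7
cmp edi, 3  (cmp 7,3)
jg start: taken
after sub ebx, ecx: ebx=17-(-1)=18
after add ebx, 17: ebx=18+17=35
after mov ebx, [esi]: ebx=M[212]=-3
after or ecx, ebx: ecx=(-1)|(-3)=-1
after add esi, 4: esi=212+4=216
after sub edi, 1: edi=7-1=6
cmp edi, 3  (cmp 6,3)
jg start: taken
after sub ebx, ecx: ebx=(-3)-(-1)=-2
after add ebx, 17: ebx=(-2)+17=15
after mov ebx, [esi]: ebx=M[216]=3
after or ecx, ebx: ecx=(-1)|3=-1
after add esi, 4: esi=216+4=220
after sub edi, 1: edi=6-1=5
cmp edi, 3  (cmp 5,3)
jg start: taken
after sub ebx, ecx: ebx=3-(-1)=4
after add ebx, 17: ebx=4+17=21
after mov ebx, [esi]: ebx=M[220]=-3
after or ecx, ebx: ecx=(-1)|(-3)=-1
after add esi, 4: esi=220+4=224
after sub edi, 1: edi=5-1=4
cmp edi, 3  (cmp 4,3)
jg start: taken
after sub ebx, ecx: ebx=(-3)-(-1)=-2
after add ebx, 17: ebx=(-2)+17=15
after mov ebx, [esi]: ebx=M[224]=22
after or ecx, ebx: ecx=(-1)|22=-1
after add esi, 4: esi=224+4=228
after sub edi, 1: edi=4-1=3
cmp edi, 3  (cmp 3,3)
jg start: not taken
mov [200], ebx → M[200]=22
halt.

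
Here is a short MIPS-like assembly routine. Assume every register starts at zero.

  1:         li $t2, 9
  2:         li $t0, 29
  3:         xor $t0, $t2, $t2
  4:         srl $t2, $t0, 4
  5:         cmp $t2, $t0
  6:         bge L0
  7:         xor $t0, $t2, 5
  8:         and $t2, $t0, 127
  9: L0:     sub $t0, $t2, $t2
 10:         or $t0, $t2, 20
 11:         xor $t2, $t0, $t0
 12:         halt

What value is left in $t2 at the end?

0

li $t2, 9 → $t2=9
li $t0, 29 → $t0=29
xor $t0, $t2, $t2 → $t0=9^9=0
srl $t2, $t0, 4 → $t2=0>>4=0
cmp $t2, $t0  (cmp 0,0)
bge L0: taken
sub $t0, $t2, $t2 → $t0=0-0=0
or $t0, $t2, 20 → $t0=0|20=20
xor $t2, $t0, $t0 → $t2=20^20=0
halt.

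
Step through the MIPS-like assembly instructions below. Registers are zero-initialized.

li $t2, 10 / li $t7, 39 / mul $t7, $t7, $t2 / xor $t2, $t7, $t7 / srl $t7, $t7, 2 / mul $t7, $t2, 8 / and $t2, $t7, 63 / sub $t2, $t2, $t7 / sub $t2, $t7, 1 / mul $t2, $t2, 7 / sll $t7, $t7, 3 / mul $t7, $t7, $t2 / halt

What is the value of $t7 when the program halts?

li $t2, 10 → $t2=10
li $t7, 39 → $t7=39
mul $t7, $t7, $t2 → $t7=39*10=390
xor $t2, $t7, $t7 → $t2=390^390=0
srl $t7, $t7, 2 → $t7=390>>2=97
mul $t7, $t2, 8 → $t7=0*8=0
and $t2, $t7, 63 → $t2=0&63=0
sub $t2, $t2, $t7 → $t2=0-0=0
sub $t2, $t7, 1 → $t2=0-1=-1
mul $t2, $t2, 7 → $t2=(-1)*7=-7
sll $t7, $t7, 3 → $t7=0<<3=0
mul $t7, $t7, $t2 → $t7=0*(-7)=0
halt.

0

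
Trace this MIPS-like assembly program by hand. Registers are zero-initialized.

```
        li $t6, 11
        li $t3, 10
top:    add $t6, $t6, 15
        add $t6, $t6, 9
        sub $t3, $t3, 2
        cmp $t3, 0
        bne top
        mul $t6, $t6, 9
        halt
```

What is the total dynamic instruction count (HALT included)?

$t6=11
$t3=10
$t6=11+15=26
$t6=26+9=35
$t3=10-2=8
cmp $t3, 0  (cmp 8,0)
bne top: taken
$t6=35+15=50
$t6=50+9=59
$t3=8-2=6
cmp $t3, 0  (cmp 6,0)
bne top: taken
$t6=59+15=74
$t6=74+9=83
$t3=6-2=4
cmp $t3, 0  (cmp 4,0)
bne top: taken
$t6=83+15=98
$t6=98+9=107
$t3=4-2=2
cmp $t3, 0  (cmp 2,0)
bne top: taken
$t6=107+15=122
$t6=122+9=131
$t3=2-2=0
cmp $t3, 0  (cmp 0,0)
bne top: not taken
$t6=131*9=1179
halt.
Total executed instructions: 29.

29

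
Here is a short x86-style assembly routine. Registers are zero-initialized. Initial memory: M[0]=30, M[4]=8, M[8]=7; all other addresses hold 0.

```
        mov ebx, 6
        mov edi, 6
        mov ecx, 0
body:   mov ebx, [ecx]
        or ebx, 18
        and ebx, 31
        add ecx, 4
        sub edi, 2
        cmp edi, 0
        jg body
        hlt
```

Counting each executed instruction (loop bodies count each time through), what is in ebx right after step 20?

23

after mov ebx, 6: ebx=6
after mov edi, 6: edi=6
after mov ecx, 0: ecx=0
after mov ebx, [ecx]: ebx=M[0]=30
after or ebx, 18: ebx=30|18=30
after and ebx, 31: ebx=30&31=30
after add ecx, 4: ecx=0+4=4
after sub edi, 2: edi=6-2=4
cmp edi, 0  (cmp 4,0)
jg body: taken
after mov ebx, [ecx]: ebx=M[4]=8
after or ebx, 18: ebx=8|18=26
after and ebx, 31: ebx=26&31=26
after add ecx, 4: ecx=4+4=8
after sub edi, 2: edi=4-2=2
cmp edi, 0  (cmp 2,0)
jg body: taken
after mov ebx, [ecx]: ebx=M[8]=7
after or ebx, 18: ebx=7|18=23
after and ebx, 31: ebx=23&31=23
After step 20: ebx = 23.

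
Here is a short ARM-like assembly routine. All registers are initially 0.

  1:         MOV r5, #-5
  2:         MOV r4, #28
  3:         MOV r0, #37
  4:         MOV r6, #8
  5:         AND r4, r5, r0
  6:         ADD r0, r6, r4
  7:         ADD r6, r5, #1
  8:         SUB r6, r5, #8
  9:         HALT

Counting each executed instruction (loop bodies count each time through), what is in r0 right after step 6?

41

after MOV r5, #-5: r5=-5
after MOV r4, #28: r4=28
after MOV r0, #37: r0=37
after MOV r6, #8: r6=8
after AND r4, r5, r0: r4=(-5)&37=33
after ADD r0, r6, r4: r0=8+33=41
After step 6: r0 = 41.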